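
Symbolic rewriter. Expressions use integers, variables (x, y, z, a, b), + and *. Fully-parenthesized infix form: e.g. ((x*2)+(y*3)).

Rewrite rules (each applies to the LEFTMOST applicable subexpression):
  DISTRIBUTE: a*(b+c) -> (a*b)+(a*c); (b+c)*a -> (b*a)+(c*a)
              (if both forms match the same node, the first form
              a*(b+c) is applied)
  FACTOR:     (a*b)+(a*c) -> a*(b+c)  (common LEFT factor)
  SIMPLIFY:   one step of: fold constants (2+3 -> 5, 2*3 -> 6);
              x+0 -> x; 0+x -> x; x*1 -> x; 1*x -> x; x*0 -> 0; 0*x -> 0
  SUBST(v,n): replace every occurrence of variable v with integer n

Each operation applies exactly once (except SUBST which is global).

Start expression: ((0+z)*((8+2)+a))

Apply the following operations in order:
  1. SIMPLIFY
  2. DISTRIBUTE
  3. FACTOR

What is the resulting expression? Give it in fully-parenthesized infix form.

Start: ((0+z)*((8+2)+a))
Apply SIMPLIFY at L (target: (0+z)): ((0+z)*((8+2)+a)) -> (z*((8+2)+a))
Apply DISTRIBUTE at root (target: (z*((8+2)+a))): (z*((8+2)+a)) -> ((z*(8+2))+(z*a))
Apply FACTOR at root (target: ((z*(8+2))+(z*a))): ((z*(8+2))+(z*a)) -> (z*((8+2)+a))

Answer: (z*((8+2)+a))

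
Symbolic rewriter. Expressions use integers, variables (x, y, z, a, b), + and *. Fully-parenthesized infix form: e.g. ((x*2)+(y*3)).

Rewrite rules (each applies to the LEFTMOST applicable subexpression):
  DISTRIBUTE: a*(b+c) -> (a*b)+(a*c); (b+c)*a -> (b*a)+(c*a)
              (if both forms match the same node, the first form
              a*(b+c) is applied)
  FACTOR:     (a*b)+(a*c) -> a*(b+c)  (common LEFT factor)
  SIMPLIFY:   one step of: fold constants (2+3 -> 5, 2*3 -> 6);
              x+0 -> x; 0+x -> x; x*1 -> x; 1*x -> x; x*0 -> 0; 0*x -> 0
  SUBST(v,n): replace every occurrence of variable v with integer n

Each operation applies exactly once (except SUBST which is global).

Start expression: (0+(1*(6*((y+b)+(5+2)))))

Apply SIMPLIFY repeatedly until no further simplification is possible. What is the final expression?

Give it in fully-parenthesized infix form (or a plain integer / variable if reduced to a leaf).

Start: (0+(1*(6*((y+b)+(5+2)))))
Step 1: at root: (0+(1*(6*((y+b)+(5+2))))) -> (1*(6*((y+b)+(5+2)))); overall: (0+(1*(6*((y+b)+(5+2))))) -> (1*(6*((y+b)+(5+2))))
Step 2: at root: (1*(6*((y+b)+(5+2)))) -> (6*((y+b)+(5+2))); overall: (1*(6*((y+b)+(5+2)))) -> (6*((y+b)+(5+2)))
Step 3: at RR: (5+2) -> 7; overall: (6*((y+b)+(5+2))) -> (6*((y+b)+7))
Fixed point: (6*((y+b)+7))

Answer: (6*((y+b)+7))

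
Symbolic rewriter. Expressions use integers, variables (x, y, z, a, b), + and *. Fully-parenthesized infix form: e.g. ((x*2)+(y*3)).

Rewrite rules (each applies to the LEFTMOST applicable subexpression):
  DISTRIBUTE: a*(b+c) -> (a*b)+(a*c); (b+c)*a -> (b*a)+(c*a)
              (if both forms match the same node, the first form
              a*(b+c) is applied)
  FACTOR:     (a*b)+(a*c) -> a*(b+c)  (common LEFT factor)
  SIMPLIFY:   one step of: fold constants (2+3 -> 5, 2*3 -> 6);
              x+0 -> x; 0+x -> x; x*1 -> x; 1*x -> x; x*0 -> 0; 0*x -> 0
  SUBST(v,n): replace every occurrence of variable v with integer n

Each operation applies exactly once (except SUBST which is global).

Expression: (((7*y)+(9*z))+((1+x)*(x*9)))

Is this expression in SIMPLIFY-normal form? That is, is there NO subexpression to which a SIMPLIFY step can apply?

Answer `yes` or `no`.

Expression: (((7*y)+(9*z))+((1+x)*(x*9)))
Scanning for simplifiable subexpressions (pre-order)...
  at root: (((7*y)+(9*z))+((1+x)*(x*9))) (not simplifiable)
  at L: ((7*y)+(9*z)) (not simplifiable)
  at LL: (7*y) (not simplifiable)
  at LR: (9*z) (not simplifiable)
  at R: ((1+x)*(x*9)) (not simplifiable)
  at RL: (1+x) (not simplifiable)
  at RR: (x*9) (not simplifiable)
Result: no simplifiable subexpression found -> normal form.

Answer: yes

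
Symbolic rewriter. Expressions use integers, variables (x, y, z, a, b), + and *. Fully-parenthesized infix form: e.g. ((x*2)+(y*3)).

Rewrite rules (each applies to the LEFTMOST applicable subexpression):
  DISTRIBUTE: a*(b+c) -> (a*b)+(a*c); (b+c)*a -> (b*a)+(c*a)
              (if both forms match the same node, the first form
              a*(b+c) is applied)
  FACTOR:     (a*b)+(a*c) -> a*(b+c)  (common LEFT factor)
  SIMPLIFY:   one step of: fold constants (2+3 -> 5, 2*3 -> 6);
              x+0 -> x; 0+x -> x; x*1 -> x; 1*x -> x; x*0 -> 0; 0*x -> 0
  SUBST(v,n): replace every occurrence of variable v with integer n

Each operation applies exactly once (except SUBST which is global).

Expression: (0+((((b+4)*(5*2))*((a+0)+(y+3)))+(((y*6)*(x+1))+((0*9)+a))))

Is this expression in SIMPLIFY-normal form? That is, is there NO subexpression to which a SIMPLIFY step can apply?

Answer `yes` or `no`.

Expression: (0+((((b+4)*(5*2))*((a+0)+(y+3)))+(((y*6)*(x+1))+((0*9)+a))))
Scanning for simplifiable subexpressions (pre-order)...
  at root: (0+((((b+4)*(5*2))*((a+0)+(y+3)))+(((y*6)*(x+1))+((0*9)+a)))) (SIMPLIFIABLE)
  at R: ((((b+4)*(5*2))*((a+0)+(y+3)))+(((y*6)*(x+1))+((0*9)+a))) (not simplifiable)
  at RL: (((b+4)*(5*2))*((a+0)+(y+3))) (not simplifiable)
  at RLL: ((b+4)*(5*2)) (not simplifiable)
  at RLLL: (b+4) (not simplifiable)
  at RLLR: (5*2) (SIMPLIFIABLE)
  at RLR: ((a+0)+(y+3)) (not simplifiable)
  at RLRL: (a+0) (SIMPLIFIABLE)
  at RLRR: (y+3) (not simplifiable)
  at RR: (((y*6)*(x+1))+((0*9)+a)) (not simplifiable)
  at RRL: ((y*6)*(x+1)) (not simplifiable)
  at RRLL: (y*6) (not simplifiable)
  at RRLR: (x+1) (not simplifiable)
  at RRR: ((0*9)+a) (not simplifiable)
  at RRRL: (0*9) (SIMPLIFIABLE)
Found simplifiable subexpr at path root: (0+((((b+4)*(5*2))*((a+0)+(y+3)))+(((y*6)*(x+1))+((0*9)+a))))
One SIMPLIFY step would give: ((((b+4)*(5*2))*((a+0)+(y+3)))+(((y*6)*(x+1))+((0*9)+a)))
-> NOT in normal form.

Answer: no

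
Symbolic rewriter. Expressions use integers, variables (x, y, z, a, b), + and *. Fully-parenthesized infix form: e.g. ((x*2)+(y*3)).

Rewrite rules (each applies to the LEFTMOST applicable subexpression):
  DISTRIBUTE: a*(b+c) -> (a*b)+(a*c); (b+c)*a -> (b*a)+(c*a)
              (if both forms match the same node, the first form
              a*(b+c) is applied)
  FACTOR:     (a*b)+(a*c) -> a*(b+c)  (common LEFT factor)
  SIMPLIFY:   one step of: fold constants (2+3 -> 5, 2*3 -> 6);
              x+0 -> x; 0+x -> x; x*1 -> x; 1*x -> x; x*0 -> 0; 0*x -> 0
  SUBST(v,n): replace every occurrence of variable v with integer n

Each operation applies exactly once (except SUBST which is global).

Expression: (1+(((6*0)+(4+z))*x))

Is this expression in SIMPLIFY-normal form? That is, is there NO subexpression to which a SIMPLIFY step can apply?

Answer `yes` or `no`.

Answer: no

Derivation:
Expression: (1+(((6*0)+(4+z))*x))
Scanning for simplifiable subexpressions (pre-order)...
  at root: (1+(((6*0)+(4+z))*x)) (not simplifiable)
  at R: (((6*0)+(4+z))*x) (not simplifiable)
  at RL: ((6*0)+(4+z)) (not simplifiable)
  at RLL: (6*0) (SIMPLIFIABLE)
  at RLR: (4+z) (not simplifiable)
Found simplifiable subexpr at path RLL: (6*0)
One SIMPLIFY step would give: (1+((0+(4+z))*x))
-> NOT in normal form.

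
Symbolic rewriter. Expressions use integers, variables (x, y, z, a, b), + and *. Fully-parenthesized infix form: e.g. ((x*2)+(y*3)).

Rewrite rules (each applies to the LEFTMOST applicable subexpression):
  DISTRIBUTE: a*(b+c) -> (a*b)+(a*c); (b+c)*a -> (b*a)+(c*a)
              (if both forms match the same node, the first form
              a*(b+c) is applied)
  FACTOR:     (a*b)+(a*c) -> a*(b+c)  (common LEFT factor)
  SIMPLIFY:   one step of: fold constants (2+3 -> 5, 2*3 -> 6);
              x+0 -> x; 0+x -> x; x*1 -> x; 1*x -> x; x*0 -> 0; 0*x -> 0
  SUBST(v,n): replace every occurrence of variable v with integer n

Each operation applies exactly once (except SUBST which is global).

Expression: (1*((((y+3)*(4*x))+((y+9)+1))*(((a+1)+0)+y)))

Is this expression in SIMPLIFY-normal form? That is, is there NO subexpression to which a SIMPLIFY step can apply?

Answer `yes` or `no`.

Answer: no

Derivation:
Expression: (1*((((y+3)*(4*x))+((y+9)+1))*(((a+1)+0)+y)))
Scanning for simplifiable subexpressions (pre-order)...
  at root: (1*((((y+3)*(4*x))+((y+9)+1))*(((a+1)+0)+y))) (SIMPLIFIABLE)
  at R: ((((y+3)*(4*x))+((y+9)+1))*(((a+1)+0)+y)) (not simplifiable)
  at RL: (((y+3)*(4*x))+((y+9)+1)) (not simplifiable)
  at RLL: ((y+3)*(4*x)) (not simplifiable)
  at RLLL: (y+3) (not simplifiable)
  at RLLR: (4*x) (not simplifiable)
  at RLR: ((y+9)+1) (not simplifiable)
  at RLRL: (y+9) (not simplifiable)
  at RR: (((a+1)+0)+y) (not simplifiable)
  at RRL: ((a+1)+0) (SIMPLIFIABLE)
  at RRLL: (a+1) (not simplifiable)
Found simplifiable subexpr at path root: (1*((((y+3)*(4*x))+((y+9)+1))*(((a+1)+0)+y)))
One SIMPLIFY step would give: ((((y+3)*(4*x))+((y+9)+1))*(((a+1)+0)+y))
-> NOT in normal form.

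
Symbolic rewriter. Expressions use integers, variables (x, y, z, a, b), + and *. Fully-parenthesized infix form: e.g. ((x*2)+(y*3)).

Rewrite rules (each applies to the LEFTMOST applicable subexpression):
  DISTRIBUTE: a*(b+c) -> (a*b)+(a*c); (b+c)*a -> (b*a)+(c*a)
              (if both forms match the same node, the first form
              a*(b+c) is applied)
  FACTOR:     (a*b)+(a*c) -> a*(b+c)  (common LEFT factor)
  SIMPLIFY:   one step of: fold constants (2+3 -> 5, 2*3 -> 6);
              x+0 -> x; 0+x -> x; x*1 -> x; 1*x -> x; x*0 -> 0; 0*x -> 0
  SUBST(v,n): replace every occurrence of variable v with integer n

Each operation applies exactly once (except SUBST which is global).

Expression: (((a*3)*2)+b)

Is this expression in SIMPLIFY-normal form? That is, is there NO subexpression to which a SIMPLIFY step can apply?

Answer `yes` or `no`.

Expression: (((a*3)*2)+b)
Scanning for simplifiable subexpressions (pre-order)...
  at root: (((a*3)*2)+b) (not simplifiable)
  at L: ((a*3)*2) (not simplifiable)
  at LL: (a*3) (not simplifiable)
Result: no simplifiable subexpression found -> normal form.

Answer: yes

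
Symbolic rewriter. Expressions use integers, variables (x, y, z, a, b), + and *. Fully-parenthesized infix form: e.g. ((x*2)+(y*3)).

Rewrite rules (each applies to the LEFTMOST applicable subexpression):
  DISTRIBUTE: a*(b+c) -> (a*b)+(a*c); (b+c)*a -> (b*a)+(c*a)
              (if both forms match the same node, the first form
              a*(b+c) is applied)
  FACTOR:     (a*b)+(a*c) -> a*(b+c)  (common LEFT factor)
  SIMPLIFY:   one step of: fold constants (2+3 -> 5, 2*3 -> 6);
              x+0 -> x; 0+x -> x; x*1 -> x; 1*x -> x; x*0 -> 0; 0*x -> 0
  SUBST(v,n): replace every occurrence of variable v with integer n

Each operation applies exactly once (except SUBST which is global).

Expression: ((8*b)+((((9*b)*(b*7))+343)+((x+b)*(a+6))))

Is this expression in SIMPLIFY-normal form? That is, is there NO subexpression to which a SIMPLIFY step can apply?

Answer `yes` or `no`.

Expression: ((8*b)+((((9*b)*(b*7))+343)+((x+b)*(a+6))))
Scanning for simplifiable subexpressions (pre-order)...
  at root: ((8*b)+((((9*b)*(b*7))+343)+((x+b)*(a+6)))) (not simplifiable)
  at L: (8*b) (not simplifiable)
  at R: ((((9*b)*(b*7))+343)+((x+b)*(a+6))) (not simplifiable)
  at RL: (((9*b)*(b*7))+343) (not simplifiable)
  at RLL: ((9*b)*(b*7)) (not simplifiable)
  at RLLL: (9*b) (not simplifiable)
  at RLLR: (b*7) (not simplifiable)
  at RR: ((x+b)*(a+6)) (not simplifiable)
  at RRL: (x+b) (not simplifiable)
  at RRR: (a+6) (not simplifiable)
Result: no simplifiable subexpression found -> normal form.

Answer: yes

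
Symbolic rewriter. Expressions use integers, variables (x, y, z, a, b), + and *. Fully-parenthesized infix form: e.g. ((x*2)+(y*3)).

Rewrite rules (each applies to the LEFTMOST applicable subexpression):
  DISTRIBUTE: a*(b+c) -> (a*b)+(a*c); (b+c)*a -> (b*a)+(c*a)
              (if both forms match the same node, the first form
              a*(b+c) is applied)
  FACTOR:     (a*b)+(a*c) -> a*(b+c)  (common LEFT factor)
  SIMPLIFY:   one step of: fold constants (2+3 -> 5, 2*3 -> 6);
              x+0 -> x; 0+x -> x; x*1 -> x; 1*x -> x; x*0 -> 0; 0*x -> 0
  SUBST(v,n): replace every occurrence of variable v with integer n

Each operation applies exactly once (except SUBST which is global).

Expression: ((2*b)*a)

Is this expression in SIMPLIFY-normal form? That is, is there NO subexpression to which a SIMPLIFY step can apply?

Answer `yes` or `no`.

Expression: ((2*b)*a)
Scanning for simplifiable subexpressions (pre-order)...
  at root: ((2*b)*a) (not simplifiable)
  at L: (2*b) (not simplifiable)
Result: no simplifiable subexpression found -> normal form.

Answer: yes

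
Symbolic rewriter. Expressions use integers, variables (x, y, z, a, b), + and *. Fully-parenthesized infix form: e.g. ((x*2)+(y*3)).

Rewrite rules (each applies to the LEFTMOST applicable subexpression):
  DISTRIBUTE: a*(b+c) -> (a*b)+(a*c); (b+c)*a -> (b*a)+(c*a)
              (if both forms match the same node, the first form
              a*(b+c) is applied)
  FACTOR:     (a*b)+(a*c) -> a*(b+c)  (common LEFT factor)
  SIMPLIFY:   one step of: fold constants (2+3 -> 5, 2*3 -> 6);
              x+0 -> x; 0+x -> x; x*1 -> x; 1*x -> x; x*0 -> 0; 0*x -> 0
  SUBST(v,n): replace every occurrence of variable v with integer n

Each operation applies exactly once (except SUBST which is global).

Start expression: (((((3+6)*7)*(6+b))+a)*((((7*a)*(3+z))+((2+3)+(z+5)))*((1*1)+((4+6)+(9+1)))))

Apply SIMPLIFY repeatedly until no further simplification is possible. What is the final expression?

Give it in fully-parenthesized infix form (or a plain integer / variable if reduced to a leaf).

Answer: (((63*(6+b))+a)*((((7*a)*(3+z))+(5+(z+5)))*21))

Derivation:
Start: (((((3+6)*7)*(6+b))+a)*((((7*a)*(3+z))+((2+3)+(z+5)))*((1*1)+((4+6)+(9+1)))))
Step 1: at LLLL: (3+6) -> 9; overall: (((((3+6)*7)*(6+b))+a)*((((7*a)*(3+z))+((2+3)+(z+5)))*((1*1)+((4+6)+(9+1))))) -> ((((9*7)*(6+b))+a)*((((7*a)*(3+z))+((2+3)+(z+5)))*((1*1)+((4+6)+(9+1)))))
Step 2: at LLL: (9*7) -> 63; overall: ((((9*7)*(6+b))+a)*((((7*a)*(3+z))+((2+3)+(z+5)))*((1*1)+((4+6)+(9+1))))) -> (((63*(6+b))+a)*((((7*a)*(3+z))+((2+3)+(z+5)))*((1*1)+((4+6)+(9+1)))))
Step 3: at RLRL: (2+3) -> 5; overall: (((63*(6+b))+a)*((((7*a)*(3+z))+((2+3)+(z+5)))*((1*1)+((4+6)+(9+1))))) -> (((63*(6+b))+a)*((((7*a)*(3+z))+(5+(z+5)))*((1*1)+((4+6)+(9+1)))))
Step 4: at RRL: (1*1) -> 1; overall: (((63*(6+b))+a)*((((7*a)*(3+z))+(5+(z+5)))*((1*1)+((4+6)+(9+1))))) -> (((63*(6+b))+a)*((((7*a)*(3+z))+(5+(z+5)))*(1+((4+6)+(9+1)))))
Step 5: at RRRL: (4+6) -> 10; overall: (((63*(6+b))+a)*((((7*a)*(3+z))+(5+(z+5)))*(1+((4+6)+(9+1))))) -> (((63*(6+b))+a)*((((7*a)*(3+z))+(5+(z+5)))*(1+(10+(9+1)))))
Step 6: at RRRR: (9+1) -> 10; overall: (((63*(6+b))+a)*((((7*a)*(3+z))+(5+(z+5)))*(1+(10+(9+1))))) -> (((63*(6+b))+a)*((((7*a)*(3+z))+(5+(z+5)))*(1+(10+10))))
Step 7: at RRR: (10+10) -> 20; overall: (((63*(6+b))+a)*((((7*a)*(3+z))+(5+(z+5)))*(1+(10+10)))) -> (((63*(6+b))+a)*((((7*a)*(3+z))+(5+(z+5)))*(1+20)))
Step 8: at RR: (1+20) -> 21; overall: (((63*(6+b))+a)*((((7*a)*(3+z))+(5+(z+5)))*(1+20))) -> (((63*(6+b))+a)*((((7*a)*(3+z))+(5+(z+5)))*21))
Fixed point: (((63*(6+b))+a)*((((7*a)*(3+z))+(5+(z+5)))*21))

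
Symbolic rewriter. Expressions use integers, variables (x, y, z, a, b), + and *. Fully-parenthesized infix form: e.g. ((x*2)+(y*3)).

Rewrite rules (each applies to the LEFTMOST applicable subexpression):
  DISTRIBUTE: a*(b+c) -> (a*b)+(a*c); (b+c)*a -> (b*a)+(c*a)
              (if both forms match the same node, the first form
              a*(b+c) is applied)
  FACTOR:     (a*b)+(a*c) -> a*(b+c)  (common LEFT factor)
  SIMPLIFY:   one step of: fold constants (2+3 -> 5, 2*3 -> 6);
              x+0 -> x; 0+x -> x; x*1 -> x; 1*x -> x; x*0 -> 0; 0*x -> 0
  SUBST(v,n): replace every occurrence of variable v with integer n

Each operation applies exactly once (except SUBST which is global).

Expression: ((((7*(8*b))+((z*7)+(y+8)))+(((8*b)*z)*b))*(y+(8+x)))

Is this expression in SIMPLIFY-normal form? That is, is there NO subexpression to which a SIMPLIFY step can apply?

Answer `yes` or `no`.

Expression: ((((7*(8*b))+((z*7)+(y+8)))+(((8*b)*z)*b))*(y+(8+x)))
Scanning for simplifiable subexpressions (pre-order)...
  at root: ((((7*(8*b))+((z*7)+(y+8)))+(((8*b)*z)*b))*(y+(8+x))) (not simplifiable)
  at L: (((7*(8*b))+((z*7)+(y+8)))+(((8*b)*z)*b)) (not simplifiable)
  at LL: ((7*(8*b))+((z*7)+(y+8))) (not simplifiable)
  at LLL: (7*(8*b)) (not simplifiable)
  at LLLR: (8*b) (not simplifiable)
  at LLR: ((z*7)+(y+8)) (not simplifiable)
  at LLRL: (z*7) (not simplifiable)
  at LLRR: (y+8) (not simplifiable)
  at LR: (((8*b)*z)*b) (not simplifiable)
  at LRL: ((8*b)*z) (not simplifiable)
  at LRLL: (8*b) (not simplifiable)
  at R: (y+(8+x)) (not simplifiable)
  at RR: (8+x) (not simplifiable)
Result: no simplifiable subexpression found -> normal form.

Answer: yes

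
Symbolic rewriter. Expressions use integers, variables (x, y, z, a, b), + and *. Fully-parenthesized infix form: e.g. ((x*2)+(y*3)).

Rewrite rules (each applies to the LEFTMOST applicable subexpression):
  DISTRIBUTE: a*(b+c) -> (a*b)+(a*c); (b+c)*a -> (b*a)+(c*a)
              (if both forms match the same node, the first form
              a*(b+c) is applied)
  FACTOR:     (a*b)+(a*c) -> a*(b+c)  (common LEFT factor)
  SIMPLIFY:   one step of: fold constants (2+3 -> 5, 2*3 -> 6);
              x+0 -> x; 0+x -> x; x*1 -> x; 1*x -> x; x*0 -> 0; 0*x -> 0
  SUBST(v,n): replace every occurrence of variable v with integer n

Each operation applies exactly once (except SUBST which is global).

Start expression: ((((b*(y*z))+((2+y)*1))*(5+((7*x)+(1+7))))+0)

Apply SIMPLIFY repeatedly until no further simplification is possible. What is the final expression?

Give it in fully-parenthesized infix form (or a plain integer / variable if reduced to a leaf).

Start: ((((b*(y*z))+((2+y)*1))*(5+((7*x)+(1+7))))+0)
Step 1: at root: ((((b*(y*z))+((2+y)*1))*(5+((7*x)+(1+7))))+0) -> (((b*(y*z))+((2+y)*1))*(5+((7*x)+(1+7)))); overall: ((((b*(y*z))+((2+y)*1))*(5+((7*x)+(1+7))))+0) -> (((b*(y*z))+((2+y)*1))*(5+((7*x)+(1+7))))
Step 2: at LR: ((2+y)*1) -> (2+y); overall: (((b*(y*z))+((2+y)*1))*(5+((7*x)+(1+7)))) -> (((b*(y*z))+(2+y))*(5+((7*x)+(1+7))))
Step 3: at RRR: (1+7) -> 8; overall: (((b*(y*z))+(2+y))*(5+((7*x)+(1+7)))) -> (((b*(y*z))+(2+y))*(5+((7*x)+8)))
Fixed point: (((b*(y*z))+(2+y))*(5+((7*x)+8)))

Answer: (((b*(y*z))+(2+y))*(5+((7*x)+8)))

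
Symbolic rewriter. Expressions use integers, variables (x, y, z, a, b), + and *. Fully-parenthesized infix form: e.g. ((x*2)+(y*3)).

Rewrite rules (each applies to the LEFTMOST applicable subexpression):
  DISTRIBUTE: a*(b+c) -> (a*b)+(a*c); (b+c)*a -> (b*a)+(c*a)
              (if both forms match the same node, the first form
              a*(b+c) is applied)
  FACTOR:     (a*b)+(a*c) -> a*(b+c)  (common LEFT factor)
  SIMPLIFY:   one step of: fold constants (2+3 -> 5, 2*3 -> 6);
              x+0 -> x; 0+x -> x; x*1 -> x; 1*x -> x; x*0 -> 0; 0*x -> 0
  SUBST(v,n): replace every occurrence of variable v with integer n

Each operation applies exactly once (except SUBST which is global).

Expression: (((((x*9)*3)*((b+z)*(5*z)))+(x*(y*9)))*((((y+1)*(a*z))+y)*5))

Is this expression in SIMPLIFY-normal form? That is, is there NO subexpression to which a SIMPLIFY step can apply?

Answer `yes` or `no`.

Expression: (((((x*9)*3)*((b+z)*(5*z)))+(x*(y*9)))*((((y+1)*(a*z))+y)*5))
Scanning for simplifiable subexpressions (pre-order)...
  at root: (((((x*9)*3)*((b+z)*(5*z)))+(x*(y*9)))*((((y+1)*(a*z))+y)*5)) (not simplifiable)
  at L: ((((x*9)*3)*((b+z)*(5*z)))+(x*(y*9))) (not simplifiable)
  at LL: (((x*9)*3)*((b+z)*(5*z))) (not simplifiable)
  at LLL: ((x*9)*3) (not simplifiable)
  at LLLL: (x*9) (not simplifiable)
  at LLR: ((b+z)*(5*z)) (not simplifiable)
  at LLRL: (b+z) (not simplifiable)
  at LLRR: (5*z) (not simplifiable)
  at LR: (x*(y*9)) (not simplifiable)
  at LRR: (y*9) (not simplifiable)
  at R: ((((y+1)*(a*z))+y)*5) (not simplifiable)
  at RL: (((y+1)*(a*z))+y) (not simplifiable)
  at RLL: ((y+1)*(a*z)) (not simplifiable)
  at RLLL: (y+1) (not simplifiable)
  at RLLR: (a*z) (not simplifiable)
Result: no simplifiable subexpression found -> normal form.

Answer: yes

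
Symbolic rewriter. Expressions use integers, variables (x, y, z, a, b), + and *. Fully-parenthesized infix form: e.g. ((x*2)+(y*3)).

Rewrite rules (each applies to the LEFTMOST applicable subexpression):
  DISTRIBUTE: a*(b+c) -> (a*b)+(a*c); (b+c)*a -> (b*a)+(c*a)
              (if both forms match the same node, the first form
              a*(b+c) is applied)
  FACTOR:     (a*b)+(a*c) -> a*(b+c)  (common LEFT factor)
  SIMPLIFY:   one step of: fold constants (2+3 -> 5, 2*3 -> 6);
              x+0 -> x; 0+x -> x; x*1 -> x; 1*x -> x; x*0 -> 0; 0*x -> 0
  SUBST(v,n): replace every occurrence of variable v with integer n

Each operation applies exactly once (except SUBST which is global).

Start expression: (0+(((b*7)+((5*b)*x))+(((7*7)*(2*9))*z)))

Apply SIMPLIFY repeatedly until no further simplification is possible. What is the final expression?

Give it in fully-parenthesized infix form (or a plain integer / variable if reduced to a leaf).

Answer: (((b*7)+((5*b)*x))+(882*z))

Derivation:
Start: (0+(((b*7)+((5*b)*x))+(((7*7)*(2*9))*z)))
Step 1: at root: (0+(((b*7)+((5*b)*x))+(((7*7)*(2*9))*z))) -> (((b*7)+((5*b)*x))+(((7*7)*(2*9))*z)); overall: (0+(((b*7)+((5*b)*x))+(((7*7)*(2*9))*z))) -> (((b*7)+((5*b)*x))+(((7*7)*(2*9))*z))
Step 2: at RLL: (7*7) -> 49; overall: (((b*7)+((5*b)*x))+(((7*7)*(2*9))*z)) -> (((b*7)+((5*b)*x))+((49*(2*9))*z))
Step 3: at RLR: (2*9) -> 18; overall: (((b*7)+((5*b)*x))+((49*(2*9))*z)) -> (((b*7)+((5*b)*x))+((49*18)*z))
Step 4: at RL: (49*18) -> 882; overall: (((b*7)+((5*b)*x))+((49*18)*z)) -> (((b*7)+((5*b)*x))+(882*z))
Fixed point: (((b*7)+((5*b)*x))+(882*z))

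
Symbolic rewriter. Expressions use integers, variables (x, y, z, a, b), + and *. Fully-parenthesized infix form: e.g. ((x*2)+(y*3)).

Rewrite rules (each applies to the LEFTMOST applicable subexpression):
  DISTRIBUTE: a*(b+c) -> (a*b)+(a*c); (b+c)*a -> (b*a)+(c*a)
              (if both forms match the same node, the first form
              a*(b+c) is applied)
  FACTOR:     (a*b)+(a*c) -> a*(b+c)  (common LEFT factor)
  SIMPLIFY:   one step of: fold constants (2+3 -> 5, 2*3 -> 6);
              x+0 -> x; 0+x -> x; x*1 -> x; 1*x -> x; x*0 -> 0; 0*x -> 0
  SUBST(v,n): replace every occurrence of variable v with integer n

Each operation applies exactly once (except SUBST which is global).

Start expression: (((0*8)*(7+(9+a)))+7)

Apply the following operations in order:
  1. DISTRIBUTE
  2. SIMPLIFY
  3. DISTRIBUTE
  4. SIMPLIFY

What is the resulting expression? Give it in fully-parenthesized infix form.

Answer: ((0+(((0*8)*9)+((0*8)*a)))+7)

Derivation:
Start: (((0*8)*(7+(9+a)))+7)
Apply DISTRIBUTE at L (target: ((0*8)*(7+(9+a)))): (((0*8)*(7+(9+a)))+7) -> ((((0*8)*7)+((0*8)*(9+a)))+7)
Apply SIMPLIFY at LLL (target: (0*8)): ((((0*8)*7)+((0*8)*(9+a)))+7) -> (((0*7)+((0*8)*(9+a)))+7)
Apply DISTRIBUTE at LR (target: ((0*8)*(9+a))): (((0*7)+((0*8)*(9+a)))+7) -> (((0*7)+(((0*8)*9)+((0*8)*a)))+7)
Apply SIMPLIFY at LL (target: (0*7)): (((0*7)+(((0*8)*9)+((0*8)*a)))+7) -> ((0+(((0*8)*9)+((0*8)*a)))+7)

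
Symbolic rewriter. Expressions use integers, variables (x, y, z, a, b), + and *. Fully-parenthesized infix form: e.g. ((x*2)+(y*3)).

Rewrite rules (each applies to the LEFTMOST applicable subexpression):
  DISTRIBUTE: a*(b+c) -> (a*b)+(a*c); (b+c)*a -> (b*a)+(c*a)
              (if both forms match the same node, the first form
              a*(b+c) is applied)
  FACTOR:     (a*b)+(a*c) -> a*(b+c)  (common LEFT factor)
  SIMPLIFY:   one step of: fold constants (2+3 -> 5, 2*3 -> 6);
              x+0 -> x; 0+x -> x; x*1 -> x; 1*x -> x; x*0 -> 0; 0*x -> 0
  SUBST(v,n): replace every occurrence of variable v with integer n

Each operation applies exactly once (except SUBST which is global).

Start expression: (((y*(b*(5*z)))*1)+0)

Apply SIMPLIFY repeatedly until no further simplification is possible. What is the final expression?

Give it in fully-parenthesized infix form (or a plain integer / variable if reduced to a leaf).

Start: (((y*(b*(5*z)))*1)+0)
Step 1: at root: (((y*(b*(5*z)))*1)+0) -> ((y*(b*(5*z)))*1); overall: (((y*(b*(5*z)))*1)+0) -> ((y*(b*(5*z)))*1)
Step 2: at root: ((y*(b*(5*z)))*1) -> (y*(b*(5*z))); overall: ((y*(b*(5*z)))*1) -> (y*(b*(5*z)))
Fixed point: (y*(b*(5*z)))

Answer: (y*(b*(5*z)))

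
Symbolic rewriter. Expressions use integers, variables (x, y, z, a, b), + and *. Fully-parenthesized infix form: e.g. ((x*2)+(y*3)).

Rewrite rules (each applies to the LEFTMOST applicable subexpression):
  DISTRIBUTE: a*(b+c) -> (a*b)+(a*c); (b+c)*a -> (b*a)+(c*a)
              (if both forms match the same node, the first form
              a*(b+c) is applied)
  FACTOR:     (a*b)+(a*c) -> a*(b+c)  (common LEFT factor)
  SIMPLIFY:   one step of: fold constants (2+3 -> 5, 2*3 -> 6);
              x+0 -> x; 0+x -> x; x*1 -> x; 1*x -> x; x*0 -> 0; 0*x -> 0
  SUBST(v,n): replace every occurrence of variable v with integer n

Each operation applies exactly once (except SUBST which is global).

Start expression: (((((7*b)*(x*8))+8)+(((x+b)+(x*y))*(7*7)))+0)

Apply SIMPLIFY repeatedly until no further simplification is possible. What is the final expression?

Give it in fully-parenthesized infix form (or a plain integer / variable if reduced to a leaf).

Start: (((((7*b)*(x*8))+8)+(((x+b)+(x*y))*(7*7)))+0)
Step 1: at root: (((((7*b)*(x*8))+8)+(((x+b)+(x*y))*(7*7)))+0) -> ((((7*b)*(x*8))+8)+(((x+b)+(x*y))*(7*7))); overall: (((((7*b)*(x*8))+8)+(((x+b)+(x*y))*(7*7)))+0) -> ((((7*b)*(x*8))+8)+(((x+b)+(x*y))*(7*7)))
Step 2: at RR: (7*7) -> 49; overall: ((((7*b)*(x*8))+8)+(((x+b)+(x*y))*(7*7))) -> ((((7*b)*(x*8))+8)+(((x+b)+(x*y))*49))
Fixed point: ((((7*b)*(x*8))+8)+(((x+b)+(x*y))*49))

Answer: ((((7*b)*(x*8))+8)+(((x+b)+(x*y))*49))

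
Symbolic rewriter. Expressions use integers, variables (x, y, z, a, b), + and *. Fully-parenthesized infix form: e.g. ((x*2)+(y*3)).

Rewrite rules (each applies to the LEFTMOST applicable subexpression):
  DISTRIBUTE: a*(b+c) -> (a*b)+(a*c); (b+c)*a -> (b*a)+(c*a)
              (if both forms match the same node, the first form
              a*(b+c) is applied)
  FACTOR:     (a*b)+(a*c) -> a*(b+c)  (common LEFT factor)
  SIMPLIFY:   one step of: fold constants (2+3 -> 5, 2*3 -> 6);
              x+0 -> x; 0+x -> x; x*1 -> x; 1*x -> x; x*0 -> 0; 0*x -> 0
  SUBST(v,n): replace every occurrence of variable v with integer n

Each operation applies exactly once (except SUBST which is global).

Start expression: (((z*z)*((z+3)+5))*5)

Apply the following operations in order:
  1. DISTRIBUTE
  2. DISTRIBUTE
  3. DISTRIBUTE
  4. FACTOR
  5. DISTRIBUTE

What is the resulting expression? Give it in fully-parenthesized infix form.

Start: (((z*z)*((z+3)+5))*5)
Apply DISTRIBUTE at L (target: ((z*z)*((z+3)+5))): (((z*z)*((z+3)+5))*5) -> ((((z*z)*(z+3))+((z*z)*5))*5)
Apply DISTRIBUTE at root (target: ((((z*z)*(z+3))+((z*z)*5))*5)): ((((z*z)*(z+3))+((z*z)*5))*5) -> ((((z*z)*(z+3))*5)+(((z*z)*5)*5))
Apply DISTRIBUTE at LL (target: ((z*z)*(z+3))): ((((z*z)*(z+3))*5)+(((z*z)*5)*5)) -> (((((z*z)*z)+((z*z)*3))*5)+(((z*z)*5)*5))
Apply FACTOR at LL (target: (((z*z)*z)+((z*z)*3))): (((((z*z)*z)+((z*z)*3))*5)+(((z*z)*5)*5)) -> ((((z*z)*(z+3))*5)+(((z*z)*5)*5))
Apply DISTRIBUTE at LL (target: ((z*z)*(z+3))): ((((z*z)*(z+3))*5)+(((z*z)*5)*5)) -> (((((z*z)*z)+((z*z)*3))*5)+(((z*z)*5)*5))

Answer: (((((z*z)*z)+((z*z)*3))*5)+(((z*z)*5)*5))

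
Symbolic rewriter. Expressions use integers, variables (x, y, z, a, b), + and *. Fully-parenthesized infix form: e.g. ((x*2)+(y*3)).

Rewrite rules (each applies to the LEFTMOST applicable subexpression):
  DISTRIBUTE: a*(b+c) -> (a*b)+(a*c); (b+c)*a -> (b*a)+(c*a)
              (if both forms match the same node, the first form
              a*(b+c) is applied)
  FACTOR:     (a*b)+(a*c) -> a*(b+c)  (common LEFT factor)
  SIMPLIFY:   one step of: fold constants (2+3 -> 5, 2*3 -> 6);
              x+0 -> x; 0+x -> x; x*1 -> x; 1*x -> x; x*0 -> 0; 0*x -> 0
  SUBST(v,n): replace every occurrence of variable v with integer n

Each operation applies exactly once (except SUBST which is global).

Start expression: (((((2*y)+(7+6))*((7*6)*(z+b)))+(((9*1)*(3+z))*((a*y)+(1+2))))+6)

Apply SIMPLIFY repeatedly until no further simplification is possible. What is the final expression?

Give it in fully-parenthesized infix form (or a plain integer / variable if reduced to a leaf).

Answer: (((((2*y)+13)*(42*(z+b)))+((9*(3+z))*((a*y)+3)))+6)

Derivation:
Start: (((((2*y)+(7+6))*((7*6)*(z+b)))+(((9*1)*(3+z))*((a*y)+(1+2))))+6)
Step 1: at LLLR: (7+6) -> 13; overall: (((((2*y)+(7+6))*((7*6)*(z+b)))+(((9*1)*(3+z))*((a*y)+(1+2))))+6) -> (((((2*y)+13)*((7*6)*(z+b)))+(((9*1)*(3+z))*((a*y)+(1+2))))+6)
Step 2: at LLRL: (7*6) -> 42; overall: (((((2*y)+13)*((7*6)*(z+b)))+(((9*1)*(3+z))*((a*y)+(1+2))))+6) -> (((((2*y)+13)*(42*(z+b)))+(((9*1)*(3+z))*((a*y)+(1+2))))+6)
Step 3: at LRLL: (9*1) -> 9; overall: (((((2*y)+13)*(42*(z+b)))+(((9*1)*(3+z))*((a*y)+(1+2))))+6) -> (((((2*y)+13)*(42*(z+b)))+((9*(3+z))*((a*y)+(1+2))))+6)
Step 4: at LRRR: (1+2) -> 3; overall: (((((2*y)+13)*(42*(z+b)))+((9*(3+z))*((a*y)+(1+2))))+6) -> (((((2*y)+13)*(42*(z+b)))+((9*(3+z))*((a*y)+3)))+6)
Fixed point: (((((2*y)+13)*(42*(z+b)))+((9*(3+z))*((a*y)+3)))+6)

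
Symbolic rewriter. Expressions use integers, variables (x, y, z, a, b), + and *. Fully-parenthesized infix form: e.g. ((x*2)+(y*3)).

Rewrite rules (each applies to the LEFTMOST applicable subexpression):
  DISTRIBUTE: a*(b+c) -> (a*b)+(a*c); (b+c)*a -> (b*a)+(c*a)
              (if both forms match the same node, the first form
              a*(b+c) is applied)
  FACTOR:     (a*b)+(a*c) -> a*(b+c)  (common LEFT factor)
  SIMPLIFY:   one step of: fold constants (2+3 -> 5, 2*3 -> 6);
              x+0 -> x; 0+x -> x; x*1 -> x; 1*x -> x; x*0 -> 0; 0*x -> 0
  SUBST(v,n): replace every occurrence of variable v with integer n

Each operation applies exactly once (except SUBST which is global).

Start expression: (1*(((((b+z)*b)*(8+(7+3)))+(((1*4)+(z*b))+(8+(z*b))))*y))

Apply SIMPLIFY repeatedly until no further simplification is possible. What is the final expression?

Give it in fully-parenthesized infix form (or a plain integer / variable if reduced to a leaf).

Answer: (((((b+z)*b)*18)+((4+(z*b))+(8+(z*b))))*y)

Derivation:
Start: (1*(((((b+z)*b)*(8+(7+3)))+(((1*4)+(z*b))+(8+(z*b))))*y))
Step 1: at root: (1*(((((b+z)*b)*(8+(7+3)))+(((1*4)+(z*b))+(8+(z*b))))*y)) -> (((((b+z)*b)*(8+(7+3)))+(((1*4)+(z*b))+(8+(z*b))))*y); overall: (1*(((((b+z)*b)*(8+(7+3)))+(((1*4)+(z*b))+(8+(z*b))))*y)) -> (((((b+z)*b)*(8+(7+3)))+(((1*4)+(z*b))+(8+(z*b))))*y)
Step 2: at LLRR: (7+3) -> 10; overall: (((((b+z)*b)*(8+(7+3)))+(((1*4)+(z*b))+(8+(z*b))))*y) -> (((((b+z)*b)*(8+10))+(((1*4)+(z*b))+(8+(z*b))))*y)
Step 3: at LLR: (8+10) -> 18; overall: (((((b+z)*b)*(8+10))+(((1*4)+(z*b))+(8+(z*b))))*y) -> (((((b+z)*b)*18)+(((1*4)+(z*b))+(8+(z*b))))*y)
Step 4: at LRLL: (1*4) -> 4; overall: (((((b+z)*b)*18)+(((1*4)+(z*b))+(8+(z*b))))*y) -> (((((b+z)*b)*18)+((4+(z*b))+(8+(z*b))))*y)
Fixed point: (((((b+z)*b)*18)+((4+(z*b))+(8+(z*b))))*y)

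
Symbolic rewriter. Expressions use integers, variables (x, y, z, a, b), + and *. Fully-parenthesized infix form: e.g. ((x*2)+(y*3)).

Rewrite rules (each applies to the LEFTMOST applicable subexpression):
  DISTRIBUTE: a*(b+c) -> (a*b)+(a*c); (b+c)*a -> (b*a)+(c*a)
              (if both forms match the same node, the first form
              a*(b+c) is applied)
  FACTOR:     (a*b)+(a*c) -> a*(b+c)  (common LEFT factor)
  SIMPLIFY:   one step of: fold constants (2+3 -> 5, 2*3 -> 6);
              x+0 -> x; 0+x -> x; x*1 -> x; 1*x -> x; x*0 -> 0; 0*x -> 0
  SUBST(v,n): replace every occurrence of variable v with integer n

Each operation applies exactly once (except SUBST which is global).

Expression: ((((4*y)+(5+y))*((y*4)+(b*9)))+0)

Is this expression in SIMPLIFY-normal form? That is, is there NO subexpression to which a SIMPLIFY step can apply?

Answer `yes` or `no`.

Answer: no

Derivation:
Expression: ((((4*y)+(5+y))*((y*4)+(b*9)))+0)
Scanning for simplifiable subexpressions (pre-order)...
  at root: ((((4*y)+(5+y))*((y*4)+(b*9)))+0) (SIMPLIFIABLE)
  at L: (((4*y)+(5+y))*((y*4)+(b*9))) (not simplifiable)
  at LL: ((4*y)+(5+y)) (not simplifiable)
  at LLL: (4*y) (not simplifiable)
  at LLR: (5+y) (not simplifiable)
  at LR: ((y*4)+(b*9)) (not simplifiable)
  at LRL: (y*4) (not simplifiable)
  at LRR: (b*9) (not simplifiable)
Found simplifiable subexpr at path root: ((((4*y)+(5+y))*((y*4)+(b*9)))+0)
One SIMPLIFY step would give: (((4*y)+(5+y))*((y*4)+(b*9)))
-> NOT in normal form.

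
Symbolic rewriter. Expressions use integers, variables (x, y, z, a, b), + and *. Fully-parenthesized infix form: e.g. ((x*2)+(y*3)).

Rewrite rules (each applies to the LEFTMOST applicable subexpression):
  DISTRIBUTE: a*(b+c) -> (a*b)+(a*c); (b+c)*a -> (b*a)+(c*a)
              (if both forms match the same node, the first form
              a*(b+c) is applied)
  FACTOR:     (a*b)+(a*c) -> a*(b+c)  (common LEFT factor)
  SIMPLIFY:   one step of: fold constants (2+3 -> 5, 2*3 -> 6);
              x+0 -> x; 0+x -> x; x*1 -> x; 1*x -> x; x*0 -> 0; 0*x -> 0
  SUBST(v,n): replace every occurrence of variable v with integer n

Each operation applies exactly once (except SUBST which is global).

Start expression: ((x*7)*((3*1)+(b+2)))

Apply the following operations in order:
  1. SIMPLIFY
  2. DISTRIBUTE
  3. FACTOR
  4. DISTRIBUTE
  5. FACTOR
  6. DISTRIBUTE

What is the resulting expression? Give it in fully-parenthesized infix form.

Start: ((x*7)*((3*1)+(b+2)))
Apply SIMPLIFY at RL (target: (3*1)): ((x*7)*((3*1)+(b+2))) -> ((x*7)*(3+(b+2)))
Apply DISTRIBUTE at root (target: ((x*7)*(3+(b+2)))): ((x*7)*(3+(b+2))) -> (((x*7)*3)+((x*7)*(b+2)))
Apply FACTOR at root (target: (((x*7)*3)+((x*7)*(b+2)))): (((x*7)*3)+((x*7)*(b+2))) -> ((x*7)*(3+(b+2)))
Apply DISTRIBUTE at root (target: ((x*7)*(3+(b+2)))): ((x*7)*(3+(b+2))) -> (((x*7)*3)+((x*7)*(b+2)))
Apply FACTOR at root (target: (((x*7)*3)+((x*7)*(b+2)))): (((x*7)*3)+((x*7)*(b+2))) -> ((x*7)*(3+(b+2)))
Apply DISTRIBUTE at root (target: ((x*7)*(3+(b+2)))): ((x*7)*(3+(b+2))) -> (((x*7)*3)+((x*7)*(b+2)))

Answer: (((x*7)*3)+((x*7)*(b+2)))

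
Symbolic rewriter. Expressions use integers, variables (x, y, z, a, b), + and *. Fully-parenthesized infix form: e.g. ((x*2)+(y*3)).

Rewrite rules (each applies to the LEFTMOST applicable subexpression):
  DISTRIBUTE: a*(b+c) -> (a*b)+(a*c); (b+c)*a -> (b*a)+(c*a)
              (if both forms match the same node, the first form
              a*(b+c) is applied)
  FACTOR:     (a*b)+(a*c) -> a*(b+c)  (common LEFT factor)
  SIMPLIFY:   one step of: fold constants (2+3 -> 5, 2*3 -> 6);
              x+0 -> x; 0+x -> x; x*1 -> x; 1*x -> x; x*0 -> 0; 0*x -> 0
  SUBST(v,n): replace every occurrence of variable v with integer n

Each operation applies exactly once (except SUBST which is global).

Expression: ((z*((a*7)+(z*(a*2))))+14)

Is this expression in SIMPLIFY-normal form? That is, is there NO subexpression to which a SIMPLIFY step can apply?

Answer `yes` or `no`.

Expression: ((z*((a*7)+(z*(a*2))))+14)
Scanning for simplifiable subexpressions (pre-order)...
  at root: ((z*((a*7)+(z*(a*2))))+14) (not simplifiable)
  at L: (z*((a*7)+(z*(a*2)))) (not simplifiable)
  at LR: ((a*7)+(z*(a*2))) (not simplifiable)
  at LRL: (a*7) (not simplifiable)
  at LRR: (z*(a*2)) (not simplifiable)
  at LRRR: (a*2) (not simplifiable)
Result: no simplifiable subexpression found -> normal form.

Answer: yes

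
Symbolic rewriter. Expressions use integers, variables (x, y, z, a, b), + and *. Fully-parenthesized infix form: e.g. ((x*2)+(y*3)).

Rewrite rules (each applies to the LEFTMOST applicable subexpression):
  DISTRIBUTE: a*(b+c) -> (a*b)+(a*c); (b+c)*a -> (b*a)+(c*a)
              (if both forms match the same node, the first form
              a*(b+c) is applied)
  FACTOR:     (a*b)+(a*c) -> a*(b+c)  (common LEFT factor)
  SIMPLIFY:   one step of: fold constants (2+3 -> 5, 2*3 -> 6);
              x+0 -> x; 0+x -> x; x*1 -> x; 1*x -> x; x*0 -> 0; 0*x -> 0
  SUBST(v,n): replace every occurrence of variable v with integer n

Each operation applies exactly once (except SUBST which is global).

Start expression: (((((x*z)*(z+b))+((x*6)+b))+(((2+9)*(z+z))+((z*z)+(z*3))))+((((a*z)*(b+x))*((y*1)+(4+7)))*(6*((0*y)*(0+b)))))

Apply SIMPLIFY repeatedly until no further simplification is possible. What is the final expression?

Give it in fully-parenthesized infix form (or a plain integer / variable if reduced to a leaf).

Start: (((((x*z)*(z+b))+((x*6)+b))+(((2+9)*(z+z))+((z*z)+(z*3))))+((((a*z)*(b+x))*((y*1)+(4+7)))*(6*((0*y)*(0+b)))))
Step 1: at LRLL: (2+9) -> 11; overall: (((((x*z)*(z+b))+((x*6)+b))+(((2+9)*(z+z))+((z*z)+(z*3))))+((((a*z)*(b+x))*((y*1)+(4+7)))*(6*((0*y)*(0+b))))) -> (((((x*z)*(z+b))+((x*6)+b))+((11*(z+z))+((z*z)+(z*3))))+((((a*z)*(b+x))*((y*1)+(4+7)))*(6*((0*y)*(0+b)))))
Step 2: at RLRL: (y*1) -> y; overall: (((((x*z)*(z+b))+((x*6)+b))+((11*(z+z))+((z*z)+(z*3))))+((((a*z)*(b+x))*((y*1)+(4+7)))*(6*((0*y)*(0+b))))) -> (((((x*z)*(z+b))+((x*6)+b))+((11*(z+z))+((z*z)+(z*3))))+((((a*z)*(b+x))*(y+(4+7)))*(6*((0*y)*(0+b)))))
Step 3: at RLRR: (4+7) -> 11; overall: (((((x*z)*(z+b))+((x*6)+b))+((11*(z+z))+((z*z)+(z*3))))+((((a*z)*(b+x))*(y+(4+7)))*(6*((0*y)*(0+b))))) -> (((((x*z)*(z+b))+((x*6)+b))+((11*(z+z))+((z*z)+(z*3))))+((((a*z)*(b+x))*(y+11))*(6*((0*y)*(0+b)))))
Step 4: at RRRL: (0*y) -> 0; overall: (((((x*z)*(z+b))+((x*6)+b))+((11*(z+z))+((z*z)+(z*3))))+((((a*z)*(b+x))*(y+11))*(6*((0*y)*(0+b))))) -> (((((x*z)*(z+b))+((x*6)+b))+((11*(z+z))+((z*z)+(z*3))))+((((a*z)*(b+x))*(y+11))*(6*(0*(0+b)))))
Step 5: at RRR: (0*(0+b)) -> 0; overall: (((((x*z)*(z+b))+((x*6)+b))+((11*(z+z))+((z*z)+(z*3))))+((((a*z)*(b+x))*(y+11))*(6*(0*(0+b))))) -> (((((x*z)*(z+b))+((x*6)+b))+((11*(z+z))+((z*z)+(z*3))))+((((a*z)*(b+x))*(y+11))*(6*0)))
Step 6: at RR: (6*0) -> 0; overall: (((((x*z)*(z+b))+((x*6)+b))+((11*(z+z))+((z*z)+(z*3))))+((((a*z)*(b+x))*(y+11))*(6*0))) -> (((((x*z)*(z+b))+((x*6)+b))+((11*(z+z))+((z*z)+(z*3))))+((((a*z)*(b+x))*(y+11))*0))
Step 7: at R: ((((a*z)*(b+x))*(y+11))*0) -> 0; overall: (((((x*z)*(z+b))+((x*6)+b))+((11*(z+z))+((z*z)+(z*3))))+((((a*z)*(b+x))*(y+11))*0)) -> (((((x*z)*(z+b))+((x*6)+b))+((11*(z+z))+((z*z)+(z*3))))+0)
Step 8: at root: (((((x*z)*(z+b))+((x*6)+b))+((11*(z+z))+((z*z)+(z*3))))+0) -> ((((x*z)*(z+b))+((x*6)+b))+((11*(z+z))+((z*z)+(z*3)))); overall: (((((x*z)*(z+b))+((x*6)+b))+((11*(z+z))+((z*z)+(z*3))))+0) -> ((((x*z)*(z+b))+((x*6)+b))+((11*(z+z))+((z*z)+(z*3))))
Fixed point: ((((x*z)*(z+b))+((x*6)+b))+((11*(z+z))+((z*z)+(z*3))))

Answer: ((((x*z)*(z+b))+((x*6)+b))+((11*(z+z))+((z*z)+(z*3))))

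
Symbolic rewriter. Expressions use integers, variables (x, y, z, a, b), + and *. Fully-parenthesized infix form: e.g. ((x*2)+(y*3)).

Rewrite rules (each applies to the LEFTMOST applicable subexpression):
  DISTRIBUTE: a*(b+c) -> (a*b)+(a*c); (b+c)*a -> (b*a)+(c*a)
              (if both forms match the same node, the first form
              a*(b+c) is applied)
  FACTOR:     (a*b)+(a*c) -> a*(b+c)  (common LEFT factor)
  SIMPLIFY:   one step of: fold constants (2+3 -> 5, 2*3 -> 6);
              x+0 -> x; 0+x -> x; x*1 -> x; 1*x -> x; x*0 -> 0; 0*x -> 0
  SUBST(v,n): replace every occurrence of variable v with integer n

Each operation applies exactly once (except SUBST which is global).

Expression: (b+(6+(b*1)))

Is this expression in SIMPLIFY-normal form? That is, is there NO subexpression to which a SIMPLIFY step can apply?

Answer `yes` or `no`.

Answer: no

Derivation:
Expression: (b+(6+(b*1)))
Scanning for simplifiable subexpressions (pre-order)...
  at root: (b+(6+(b*1))) (not simplifiable)
  at R: (6+(b*1)) (not simplifiable)
  at RR: (b*1) (SIMPLIFIABLE)
Found simplifiable subexpr at path RR: (b*1)
One SIMPLIFY step would give: (b+(6+b))
-> NOT in normal form.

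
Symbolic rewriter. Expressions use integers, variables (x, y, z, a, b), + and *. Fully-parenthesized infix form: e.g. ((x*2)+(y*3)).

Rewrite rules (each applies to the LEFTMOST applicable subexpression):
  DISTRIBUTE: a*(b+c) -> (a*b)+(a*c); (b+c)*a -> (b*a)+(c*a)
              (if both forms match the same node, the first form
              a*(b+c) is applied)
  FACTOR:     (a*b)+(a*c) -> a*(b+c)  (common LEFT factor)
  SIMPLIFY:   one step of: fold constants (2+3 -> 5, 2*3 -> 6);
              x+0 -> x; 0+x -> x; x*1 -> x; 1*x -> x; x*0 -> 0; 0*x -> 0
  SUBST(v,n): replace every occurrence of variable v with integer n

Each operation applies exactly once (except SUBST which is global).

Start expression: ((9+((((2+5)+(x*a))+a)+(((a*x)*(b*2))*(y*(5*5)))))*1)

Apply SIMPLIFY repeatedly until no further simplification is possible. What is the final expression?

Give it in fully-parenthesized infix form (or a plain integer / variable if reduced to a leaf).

Start: ((9+((((2+5)+(x*a))+a)+(((a*x)*(b*2))*(y*(5*5)))))*1)
Step 1: at root: ((9+((((2+5)+(x*a))+a)+(((a*x)*(b*2))*(y*(5*5)))))*1) -> (9+((((2+5)+(x*a))+a)+(((a*x)*(b*2))*(y*(5*5))))); overall: ((9+((((2+5)+(x*a))+a)+(((a*x)*(b*2))*(y*(5*5)))))*1) -> (9+((((2+5)+(x*a))+a)+(((a*x)*(b*2))*(y*(5*5)))))
Step 2: at RLLL: (2+5) -> 7; overall: (9+((((2+5)+(x*a))+a)+(((a*x)*(b*2))*(y*(5*5))))) -> (9+(((7+(x*a))+a)+(((a*x)*(b*2))*(y*(5*5)))))
Step 3: at RRRR: (5*5) -> 25; overall: (9+(((7+(x*a))+a)+(((a*x)*(b*2))*(y*(5*5))))) -> (9+(((7+(x*a))+a)+(((a*x)*(b*2))*(y*25))))
Fixed point: (9+(((7+(x*a))+a)+(((a*x)*(b*2))*(y*25))))

Answer: (9+(((7+(x*a))+a)+(((a*x)*(b*2))*(y*25))))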